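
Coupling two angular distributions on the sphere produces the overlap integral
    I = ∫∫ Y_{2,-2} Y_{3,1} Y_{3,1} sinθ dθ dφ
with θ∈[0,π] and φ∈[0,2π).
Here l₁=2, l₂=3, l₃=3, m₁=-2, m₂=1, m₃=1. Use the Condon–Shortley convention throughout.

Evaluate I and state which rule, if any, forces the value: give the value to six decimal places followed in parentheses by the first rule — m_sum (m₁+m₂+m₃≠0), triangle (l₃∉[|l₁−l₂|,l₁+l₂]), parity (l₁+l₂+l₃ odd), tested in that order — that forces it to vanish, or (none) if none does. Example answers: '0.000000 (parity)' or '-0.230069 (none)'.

0.206013 (none)

m-sum 0 ✓  L=8 even ✓  1≤3≤5 ✓
Π(2lᵢ+1) = 5×7×7 = 245
triangle coeff Δ(2,3,3) = 1/3780
Σ_t [0,2]: t=0:+1/24 t=1:−1/4 t=2:+1/24 = -1/6
(3j)²=4/105 [(2 3 3; 0 0 0)], sign=+1
Σ_t [2,2]: t=2:+1/16 = 1/16
(3j)²=2/35 [(2 3 3; -2 1 1)], sign=+1
⇒ 4πI² = 8/15
I = (+1)√(8/15/(4π)) = 0.20601291
No selection rule forces the value: the integral is nonzero (none).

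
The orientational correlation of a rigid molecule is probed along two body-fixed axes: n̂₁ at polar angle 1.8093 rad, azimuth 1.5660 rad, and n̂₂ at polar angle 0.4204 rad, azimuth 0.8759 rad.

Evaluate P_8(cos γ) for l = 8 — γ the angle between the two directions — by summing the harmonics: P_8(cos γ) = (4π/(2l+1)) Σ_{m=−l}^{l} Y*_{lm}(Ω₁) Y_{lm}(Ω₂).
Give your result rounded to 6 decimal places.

0.196959

Expand P_8 via completeness: Σ_{m} conj(Y_{8,m}) at Ω₁ times Y_{8,m} at Ω₂ —
  term(m=-8) = 0.00012 - 0.00011j   from Y*(Ω₁)=0.40934 - 0.01571j, Y(Ω₂)=0.00030 - 0.00026j
  term(m=-7) = -0.00017 + 0.00140j   from Y*(Ω₁)=0.01337 + 0.39816j, Y(Ω₂)=0.00351 + 0.00054j
  term(m=-6) = 0.00056 + 0.00087j   from Y*(Ω₁)=0.05156 - 0.00148j, Y(Ω₂)=0.01034 + 0.01713j
  term(m=-5) = -0.02738 - 0.00874j   from Y*(Ω₁)=0.00863 + 0.35981j, Y(Ω₂)=-0.02610 + 0.07548j
  term(m=-4) = 0.01599 - 0.00641j   from Y*(Ω₁)=-0.07498 + 0.00144j, Y(Ω₂)=-0.21487 + 0.08137j
  term(m=-3) = 0.06914 - 0.12671j   from Y*(Ω₁)=0.00455 + 0.31620j, Y(Ω₂)=-0.39750 - 0.22438j
  term(m=-2) = 0.01300 + 0.06739j   from Y*(Ω₁)=-0.12828 + 0.00123j, Y(Ω₂)=-0.09631 - 0.52628j
  term(m=-1) = 0.02905 + 0.02398j   from Y*(Ω₁)=0.00140 + 0.29215j, Y(Ω₂)=0.08256 - 0.09904j
  term(m=+0) = 0.06582 + 0.00000j   from Y*(Ω₁)=-0.14324 + 0.00000j, Y(Ω₂)=-0.45956 + 0.00000j
  term(m=+1) = 0.02905 - 0.02398j   from Y*(Ω₁)=-0.00140 + 0.29215j, Y(Ω₂)=-0.08256 - 0.09904j
  term(m=+2) = 0.01300 - 0.06739j   from Y*(Ω₁)=-0.12828 - 0.00123j, Y(Ω₂)=-0.09631 + 0.52628j
  term(m=+3) = 0.06914 + 0.12671j   from Y*(Ω₁)=-0.00455 + 0.31620j, Y(Ω₂)=0.39750 - 0.22438j
  term(m=+4) = 0.01599 + 0.00641j   from Y*(Ω₁)=-0.07498 - 0.00144j, Y(Ω₂)=-0.21487 - 0.08137j
  term(m=+5) = -0.02738 + 0.00874j   from Y*(Ω₁)=-0.00863 + 0.35981j, Y(Ω₂)=0.02610 + 0.07548j
  term(m=+6) = 0.00056 - 0.00087j   from Y*(Ω₁)=0.05156 + 0.00148j, Y(Ω₂)=0.01034 - 0.01713j
  term(m=+7) = -0.00017 - 0.00140j   from Y*(Ω₁)=-0.01337 + 0.39816j, Y(Ω₂)=-0.00351 + 0.00054j
  term(m=+8) = 0.00012 + 0.00011j   from Y*(Ω₁)=0.40934 + 0.01571j, Y(Ω₂)=0.00030 + 0.00026j
Total Σ_m = 0.26645 - 0.00000j. Multiply by 0.739198: 0.19696 - 0.00000j. P_8(cos γ) = 0.196959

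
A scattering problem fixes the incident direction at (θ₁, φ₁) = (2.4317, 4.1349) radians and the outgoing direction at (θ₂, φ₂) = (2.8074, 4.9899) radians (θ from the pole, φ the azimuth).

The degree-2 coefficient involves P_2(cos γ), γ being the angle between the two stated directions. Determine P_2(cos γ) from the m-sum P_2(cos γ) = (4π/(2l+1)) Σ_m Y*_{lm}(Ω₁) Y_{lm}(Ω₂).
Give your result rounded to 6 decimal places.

0.601051

Term-by-term m-sum for l=2 (normalisation 4π/5 = 2.513274):
  [-2]  conj(Y_{2,-2})(Ω₁) = (-0.066279, 0.150100) ; Y_{2,-2}(Ω₂) = (-0.035320, 0.021900) ; Δ = (-0.000946, -0.006753)
  [-1]  conj(Y_{2,-1})(Ω₁) = (0.208476, 0.319951) ; Y_{2,-1}(Ω₂) = (-0.065582, -0.230223) ; Δ = (0.059988, -0.068979)
  [+0]  conj(Y_{2,0})(Ω₁) = (0.228866, -0.000000) ; Y_{2,0}(Ω₂) = (0.528986, 0.000000) ; Δ = (0.121067, 0.000000)
  [+1]  conj(Y_{2,1})(Ω₁) = (-0.208476, 0.319951) ; Y_{2,1}(Ω₂) = (0.065582, -0.230223) ; Δ = (0.059988, 0.068979)
  [+2]  conj(Y_{2,2})(Ω₁) = (-0.066279, -0.150100) ; Y_{2,2}(Ω₂) = (-0.035320, -0.021900) ; Δ = (-0.000946, 0.006753)
Total Σ_m = (0.239150, 0.000000). Multiply by 2.513274: (0.601051, 0.000000). P_2(cos γ) = 0.601051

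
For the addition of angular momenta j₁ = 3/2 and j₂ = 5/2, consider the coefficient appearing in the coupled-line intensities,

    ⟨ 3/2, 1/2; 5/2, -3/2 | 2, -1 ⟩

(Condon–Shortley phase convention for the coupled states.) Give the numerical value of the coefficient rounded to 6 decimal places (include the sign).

+√(1/42) = +0.154303

√[5·2!1!3!/7! · 2!1!1!4!1!3!] = √(24/7)
  +(−1)^0/∏(0,2,1,1,0,2)! = 1/4  (running 1/4)
  +(−1)^1/∏(1,1,0,0,1,3)! = -1/6  (running 1/12)
⟨..|..⟩ = √(24/7)·(1/12) = +0.154303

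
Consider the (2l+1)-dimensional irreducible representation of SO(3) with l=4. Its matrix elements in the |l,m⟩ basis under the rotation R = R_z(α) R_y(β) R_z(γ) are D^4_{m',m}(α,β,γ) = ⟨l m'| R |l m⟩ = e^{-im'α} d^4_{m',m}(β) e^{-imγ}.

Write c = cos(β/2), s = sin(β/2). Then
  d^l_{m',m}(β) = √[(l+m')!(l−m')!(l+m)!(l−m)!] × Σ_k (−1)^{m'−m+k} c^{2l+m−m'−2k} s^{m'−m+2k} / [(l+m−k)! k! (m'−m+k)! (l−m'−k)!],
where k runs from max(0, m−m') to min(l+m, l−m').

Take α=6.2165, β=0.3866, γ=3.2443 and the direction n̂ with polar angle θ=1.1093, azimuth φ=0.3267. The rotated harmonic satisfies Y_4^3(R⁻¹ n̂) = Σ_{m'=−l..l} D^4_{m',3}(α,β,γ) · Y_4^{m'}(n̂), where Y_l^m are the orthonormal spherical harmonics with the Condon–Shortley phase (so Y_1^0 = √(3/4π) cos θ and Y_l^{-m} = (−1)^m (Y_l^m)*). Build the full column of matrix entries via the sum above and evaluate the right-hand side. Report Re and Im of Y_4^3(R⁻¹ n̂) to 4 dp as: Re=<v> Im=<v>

Need the full column D^4_{m',3} for m'=−4..4 at α=6.2165, β=0.3866, γ=3.2443.
cos(β/2)=0.981376, sin(β/2)=0.192098
d^4_{-4,3}: single k=7 term ⇒ +0.000027;  D = -0.000022+0.000015i
d^4_{-3,3}: k∈[6..7] ⇒ +0.000339 -0.000002 = +0.000337;  D = -0.000294+0.000164i
d^4_{-2,3}: k∈[5..6] ⇒ +0.002775 -0.000035 = +0.002740;  D = -0.002477+0.001171i
d^4_{-1,3}: k∈[4..5] ⇒ +0.016709 -0.000384 = +0.016325;  D = -0.015192+0.005976i
d^4_{0,3}: k∈[3..4] ⇒ +0.076351 -0.002925 = +0.073425;  D = -0.069967+0.022268i
d^4_{1,3}: k∈[2..3] ⇒ +0.261655 -0.016709 = +0.244946;  D = -0.237842+0.058566i
d^4_{2,3}: k∈[1..2] ⇒ +0.630137 -0.072432 = +0.557704;  D = -0.549210+0.096964i
d^4_{3,3}: k∈[0..1] ⇒ +0.860364 -0.230758 = +0.629606;  D = -0.625933+0.067907i
d^4_{4,3}: single k=0 term ⇒ -0.476339;  D = +0.475931-0.019706i
Y_4^{m'}(θ=1.1093,φ=0.3267) and Σ D·Y over m':
  (-0.0000+0.0000i)·(+0.0742-0.2746i)  (-0.0003+0.0002i)·(+0.2228-0.3323i)  (-0.0025+0.0012i)·(+0.0826-0.0633i)  (-0.0152+0.0060i)·(-0.2880+0.0976i)  (-0.0700+0.0223i)·(-0.1663+0.0000i)  (-0.2378+0.0586i)·(+0.2880+0.0976i)  (-0.5492+0.0970i)·(+0.0826+0.0633i)  (-0.6259+0.0679i)·(-0.2228-0.3323i)  (+0.4759-0.0197i)·(+0.0742+0.2746i)
Y_4^3(R⁻¹ n̂) = +0.092350+0.282505i

Re=0.0923 Im=0.2825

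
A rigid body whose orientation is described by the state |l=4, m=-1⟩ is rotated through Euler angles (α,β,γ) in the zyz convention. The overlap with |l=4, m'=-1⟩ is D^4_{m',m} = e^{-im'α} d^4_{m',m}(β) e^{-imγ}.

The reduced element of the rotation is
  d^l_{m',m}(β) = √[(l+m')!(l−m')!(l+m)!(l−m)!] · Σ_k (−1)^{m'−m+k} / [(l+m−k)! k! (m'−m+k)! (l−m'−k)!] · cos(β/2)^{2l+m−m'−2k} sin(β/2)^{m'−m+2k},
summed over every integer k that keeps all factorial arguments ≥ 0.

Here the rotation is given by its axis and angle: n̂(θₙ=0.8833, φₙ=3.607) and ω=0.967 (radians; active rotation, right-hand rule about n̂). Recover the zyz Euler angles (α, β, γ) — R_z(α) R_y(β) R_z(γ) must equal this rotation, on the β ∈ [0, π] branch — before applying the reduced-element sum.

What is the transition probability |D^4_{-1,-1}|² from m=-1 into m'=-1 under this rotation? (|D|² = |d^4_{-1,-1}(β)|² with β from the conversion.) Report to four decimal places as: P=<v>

P=0.1179

Axis–angle → zyz. n̂ = (sinθₙcosφₙ, sinθₙsinφₙ, cosθₙ) = (-0.690637, -0.346839, +0.634604), ω = 0.9670.
R = I cosω + sinω [n̂]ₓ + (1−cosω) n̂n̂ᵀ gives
  R = [+0.773936, -0.418861, -0.474951; +0.625933, +0.619768, +0.473387; +0.096076, -0.663659, +0.741840]
β = atan2(√(R₁₃²+R₂₃²), R₃₃) = 0.734987; α = atan2(R₂₃, R₁₃) mod 2π = 2.357843; γ = atan2(R₃₂, −R₃₁) mod 2π = 4.568621
D^4_{-1,-1}(2.3578,0.7350,4.5686) = e^{-i·-1·2.3578}·d^4_{-1,-1}(0.7350)·e^{-i·-1·4.5686}. Compute d first:
c=cos(0.734987/2)=0.933231, s=sin(0.734987/2)=0.359277; N=√[6·120·6·120]=720.000000
The bounds max(0,m−m')=0 and min(l+m,l−m')=3 give 4 terms
  k=0: (−1)^0·720.0000/(720)·0.9332^8·0.3593^0 = +0.575324
  k=1: (−1)^1·720.0000/(48)·0.9332^6·0.3593^2 = -1.279043
  k=2: (−1)^2·720.0000/(24)·0.9332^4·0.3593^4 = +0.379137
  k=3: (−1)^3·720.0000/(72)·0.9332^2·0.3593^6 = -0.018731
d^4_{-1,-1}(0.7350) = +0.575324 -1.279043 +0.379137 -0.018731 = -0.343312
|D^4_{-1,-1}|² = |d^4_{-1,-1}(β)|² = (-0.343312)² = 0.117863 (the z-rotation phases have unit modulus)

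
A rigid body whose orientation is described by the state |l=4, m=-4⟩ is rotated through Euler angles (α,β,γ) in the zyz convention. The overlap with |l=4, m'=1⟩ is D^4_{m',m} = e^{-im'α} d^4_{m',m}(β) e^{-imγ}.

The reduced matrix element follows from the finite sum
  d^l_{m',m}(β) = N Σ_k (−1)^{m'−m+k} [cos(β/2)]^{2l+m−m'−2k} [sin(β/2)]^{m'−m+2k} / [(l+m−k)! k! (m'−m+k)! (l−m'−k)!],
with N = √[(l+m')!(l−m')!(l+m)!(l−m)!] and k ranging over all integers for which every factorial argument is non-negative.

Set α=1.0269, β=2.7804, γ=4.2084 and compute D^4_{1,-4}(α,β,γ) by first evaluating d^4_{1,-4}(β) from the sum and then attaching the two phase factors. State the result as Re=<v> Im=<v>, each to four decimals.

Re=0.0398 Im=0.0039

First d^4_{1,-4}(β=2.7804), then the phase factors e^{-i(1)α} and e^{-i(-4)γ}:
With c≡cos(β/2)=0.179616 and s≡sin(β/2)=0.983737, N=[120·6·1·40320]^{1/2}=5387.986637
k∈{0} keeps every argument non-negative
  k=0: (−1)^5·5387.9866/(720)·0.1796^3·0.9837^5 = -0.039951
d^4_{1,-4}(2.7804) = -0.039951
D = (+0.517474-0.855699i)·(-0.039951)·(-0.430602-0.902542i) = +0.039756+0.003938i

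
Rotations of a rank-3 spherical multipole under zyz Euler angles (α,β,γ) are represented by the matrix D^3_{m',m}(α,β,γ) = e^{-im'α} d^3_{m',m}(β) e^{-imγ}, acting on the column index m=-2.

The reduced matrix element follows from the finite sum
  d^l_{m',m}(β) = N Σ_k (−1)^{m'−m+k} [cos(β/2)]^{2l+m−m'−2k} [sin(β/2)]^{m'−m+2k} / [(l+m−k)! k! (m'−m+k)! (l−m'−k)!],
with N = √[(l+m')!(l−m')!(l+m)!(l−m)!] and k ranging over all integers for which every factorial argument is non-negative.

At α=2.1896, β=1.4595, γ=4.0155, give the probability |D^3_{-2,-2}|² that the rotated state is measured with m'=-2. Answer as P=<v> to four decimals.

P=0.2646

D^3_{-2,-2}(2.1896,1.4595,4.0155) = e^{-i·-2·2.1896}·d^3_{-2,-2}(1.4595)·e^{-i·-2·4.0155}. Compute d first:
c=cos(1.459500/2)=0.745341, s=sin(1.459500/2)=0.666683; N=√[1·120·1·120]=120.000000
k∈{0,1} keeps every argument non-negative
  k=0: (−1)^0·120.0000/(120)·0.7453^6·0.6667^0 = +0.171447
  k=1: (−1)^1·120.0000/(24)·0.7453^4·0.6667^2 = -0.685850
d^3_{-2,-2}(1.4595) = +0.171447 -0.685850 = -0.514403
|D^3_{-2,-2}|² = |d^3_{-2,-2}(β)|² = (-0.514403)² = 0.264611 (the z-rotation phases have unit modulus)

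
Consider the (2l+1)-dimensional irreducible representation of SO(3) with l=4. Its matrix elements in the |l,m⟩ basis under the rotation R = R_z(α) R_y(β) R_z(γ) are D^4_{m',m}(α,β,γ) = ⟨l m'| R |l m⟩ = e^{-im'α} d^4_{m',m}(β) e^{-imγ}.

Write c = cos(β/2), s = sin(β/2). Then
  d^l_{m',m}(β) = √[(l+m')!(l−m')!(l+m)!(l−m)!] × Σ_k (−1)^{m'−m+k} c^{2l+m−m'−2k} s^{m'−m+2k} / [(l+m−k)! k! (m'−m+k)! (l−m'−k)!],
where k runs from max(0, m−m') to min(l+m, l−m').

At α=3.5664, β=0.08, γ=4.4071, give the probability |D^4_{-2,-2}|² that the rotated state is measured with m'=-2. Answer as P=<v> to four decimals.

D^4_{-2,-2}(3.5664,0.0800,4.4071) = e^{-i·-2·3.5664}·d^4_{-2,-2}(0.0800)·e^{-i·-2·4.4071}. Compute d first:
With c≡cos(β/2)=0.999200 and s≡sin(β/2)=0.039989, N=[2·720·2·720]^{1/2}=1440.000000
k: max(0,(-2)−(-2))=0 … min(4+(-2),4−(-2))=2
  k=0: (−1)^0·1440.0000/(1440)·0.9992^8·0.0400^0 = +0.993619
  k=1: (−1)^1·1440.0000/(120)·0.9992^6·0.0400^2 = -0.019098
  k=2: (−1)^2·1440.0000/(96)·0.9992^4·0.0400^4 = +0.000038
d^4_{-2,-2}(0.0800) = +0.993619 -0.019098 +0.000038 = +0.974559
|D^4_{-2,-2}|² = |d^4_{-2,-2}(β)|² = (+0.974559)² = 0.949765 (the z-rotation phases have unit modulus)

P=0.9498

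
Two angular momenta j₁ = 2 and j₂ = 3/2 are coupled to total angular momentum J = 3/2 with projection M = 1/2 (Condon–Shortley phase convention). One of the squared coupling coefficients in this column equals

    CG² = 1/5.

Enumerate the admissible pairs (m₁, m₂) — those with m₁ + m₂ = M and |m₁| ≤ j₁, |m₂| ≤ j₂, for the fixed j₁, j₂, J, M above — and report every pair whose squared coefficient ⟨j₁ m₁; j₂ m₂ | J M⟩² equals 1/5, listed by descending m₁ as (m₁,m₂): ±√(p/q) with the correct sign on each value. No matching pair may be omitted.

Admissible pairs with m₁+m₂ = M = 1/2: (-1,3/2), (0,1/2), (1,-1/2), (2,-3/2)
  (m₁,m₂)=(2,-3/2): CG² = 2/5, CG = +√(2/5)
  (m₁,m₂)=(1,-1/2): CG² = 0/1, CG = 0
  (m₁,m₂)=(0,1/2): CG² = 1/5, CG = −√(1/5)   ← matches the target
  (m₁,m₂)=(-1,3/2): CG² = 2/5, CG = +√(2/5)
Pairs with CG² = 1/5: (0,1/2): −√(1/5)

(0,1/2): −√(1/5)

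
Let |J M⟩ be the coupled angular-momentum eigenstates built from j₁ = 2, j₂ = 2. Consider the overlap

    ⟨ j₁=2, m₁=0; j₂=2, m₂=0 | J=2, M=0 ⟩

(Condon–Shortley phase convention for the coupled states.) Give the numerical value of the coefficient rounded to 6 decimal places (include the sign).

-0.534522

j₁+j₂−J=2  J+j₁−j₂=2  J−j₁+j₂=2  j₁+j₂+J+1=7
(j₁±m₁, j₂±m₂, J±M) = (2,2,2,2,2,2)
P² = 32/63
sum k=0..2:
  [0] +1/8 = 1/8
  [1] −1/1 = -1
  [2] +1/8 = 1/8
S = -3/4
C² = P²·S² = 2/7 ; C = -0.534522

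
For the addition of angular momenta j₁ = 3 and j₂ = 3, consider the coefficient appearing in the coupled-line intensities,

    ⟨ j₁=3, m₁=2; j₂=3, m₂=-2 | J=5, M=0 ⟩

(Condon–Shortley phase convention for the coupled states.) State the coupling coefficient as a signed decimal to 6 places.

+√(4/21) ≈ +0.436436

√[11·1!5!5!/12! · 5!1!1!5!5!5!] = √(480000/7)
  +(−1)^0/∏(0,1,1,1,4,4)! = 1/576  (running 1/576)
  +(−1)^1/∏(1,0,0,0,5,5)! = -1/14400  (running 1/600)
⟨..|..⟩ = √(480000/7)·(1/600) = +0.436436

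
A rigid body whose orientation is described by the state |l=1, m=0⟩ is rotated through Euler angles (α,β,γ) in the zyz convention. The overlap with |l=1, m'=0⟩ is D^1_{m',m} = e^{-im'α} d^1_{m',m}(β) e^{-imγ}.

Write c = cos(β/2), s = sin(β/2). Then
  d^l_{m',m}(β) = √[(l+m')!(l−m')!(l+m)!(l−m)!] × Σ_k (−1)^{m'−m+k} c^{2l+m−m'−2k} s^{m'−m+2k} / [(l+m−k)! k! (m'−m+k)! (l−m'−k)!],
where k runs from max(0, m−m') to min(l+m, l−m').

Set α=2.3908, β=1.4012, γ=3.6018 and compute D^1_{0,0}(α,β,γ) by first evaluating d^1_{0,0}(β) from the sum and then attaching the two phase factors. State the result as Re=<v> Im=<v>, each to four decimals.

Re=0.1688 Im=0.0000

First d^1_{0,0}(β=1.4012), then the phase factors e^{-i(0)α} and e^{-i(0)γ}:
Half-angle: c=0.764456, s=0.644676. N=√(1·1·1·1)=1.000000
k: max(0,(0)−(0))=0 … min(1+(0),1−(0))=1
  k=0: (−1)^0·1.0000/(1)·0.7645^2·0.6447^0 = +0.584392
  k=1: (−1)^1·1.0000/(1)·0.7645^0·0.6447^2 = -0.415608
d^1_{0,0}(1.4012) = +0.584392 -0.415608 = +0.168784
D = (+1.000000+0.000000i)·(+0.168784)·(+1.000000+0.000000i) = +0.168784+0.000000i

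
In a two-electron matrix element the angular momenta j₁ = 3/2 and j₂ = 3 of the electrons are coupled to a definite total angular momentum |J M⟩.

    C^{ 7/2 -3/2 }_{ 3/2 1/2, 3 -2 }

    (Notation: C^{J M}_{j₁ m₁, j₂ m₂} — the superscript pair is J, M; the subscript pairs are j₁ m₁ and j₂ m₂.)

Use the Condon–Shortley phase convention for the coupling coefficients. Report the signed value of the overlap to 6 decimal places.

+√(3/7) = +0.654654

√[8·1!2!5!/9! · 2!1!1!5!2!5!] = √(6400/21)
  +(−1)^0/∏(0,1,1,1,1,4)! = 1/24  (running 1/24)
  +(−1)^1/∏(1,0,0,0,2,5)! = -1/240  (running 3/80)
⟨..|..⟩ = √(6400/21)·(3/80) = +0.654654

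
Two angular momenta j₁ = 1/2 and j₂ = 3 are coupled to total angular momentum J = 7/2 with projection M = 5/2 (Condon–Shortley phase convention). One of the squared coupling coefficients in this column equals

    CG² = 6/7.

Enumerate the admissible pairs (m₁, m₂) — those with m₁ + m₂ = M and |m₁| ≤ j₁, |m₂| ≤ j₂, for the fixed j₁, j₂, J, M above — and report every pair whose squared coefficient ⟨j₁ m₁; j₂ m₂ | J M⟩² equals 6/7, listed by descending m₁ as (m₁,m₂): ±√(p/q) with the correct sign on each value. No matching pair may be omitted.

(1/2,2): +√(6/7)

Admissible pairs with m₁+m₂ = M = 5/2: (-1/2,3), (1/2,2)
  (m₁,m₂)=(1/2,2): CG² = 6/7, CG = +√(6/7)   ← matches the target
  (m₁,m₂)=(-1/2,3): CG² = 1/7, CG = +√(1/7)
Pairs with CG² = 6/7: (1/2,2): +√(6/7)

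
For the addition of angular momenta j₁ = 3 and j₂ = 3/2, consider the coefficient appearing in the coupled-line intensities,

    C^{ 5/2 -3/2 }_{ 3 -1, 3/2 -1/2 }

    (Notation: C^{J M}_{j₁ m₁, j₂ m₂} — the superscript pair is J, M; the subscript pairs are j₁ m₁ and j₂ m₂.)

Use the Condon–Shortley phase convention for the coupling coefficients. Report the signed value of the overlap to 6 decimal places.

√[6·2!4!1!/8! · 2!4!1!2!1!4!] = √(576/35)
  +(−1)^0/∏(0,2,4,1,0,0)! = 1/48  (running 1/48)
  +(−1)^1/∏(1,1,3,0,1,1)! = -1/6  (running -7/48)
⟨..|..⟩ = √(576/35)·(-7/48) = -0.591608

-0.591608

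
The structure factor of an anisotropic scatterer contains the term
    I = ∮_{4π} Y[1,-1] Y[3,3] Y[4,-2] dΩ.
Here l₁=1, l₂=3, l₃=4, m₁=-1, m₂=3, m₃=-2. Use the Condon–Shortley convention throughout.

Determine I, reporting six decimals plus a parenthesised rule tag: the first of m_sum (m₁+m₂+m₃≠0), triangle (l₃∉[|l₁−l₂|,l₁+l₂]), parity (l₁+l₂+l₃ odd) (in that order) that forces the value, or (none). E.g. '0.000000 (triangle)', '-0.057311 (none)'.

0.061558 (none)

m-sum 0 ✓  L=8 even ✓  2≤4≤4 ✓
Π(2lᵢ+1) = 3×7×9 = 189
triangle coeff Δ(1,3,4) = 1/252
Σ_t [0,0]: t=0:+1/36 = 1/36
(3j)²=4/63 [(1 3 4; 0 0 0)], sign=+1
Σ_t [0,0]: t=0:+1/1440 = 1/1440
(3j)²=1/252 [(1 3 4; -1 3 -2)], sign=+1
⇒ 4πI² = 1/21
I = (+1)√(1/21/(4π)) = 0.06155813
No selection rule forces the value: the integral is nonzero (none).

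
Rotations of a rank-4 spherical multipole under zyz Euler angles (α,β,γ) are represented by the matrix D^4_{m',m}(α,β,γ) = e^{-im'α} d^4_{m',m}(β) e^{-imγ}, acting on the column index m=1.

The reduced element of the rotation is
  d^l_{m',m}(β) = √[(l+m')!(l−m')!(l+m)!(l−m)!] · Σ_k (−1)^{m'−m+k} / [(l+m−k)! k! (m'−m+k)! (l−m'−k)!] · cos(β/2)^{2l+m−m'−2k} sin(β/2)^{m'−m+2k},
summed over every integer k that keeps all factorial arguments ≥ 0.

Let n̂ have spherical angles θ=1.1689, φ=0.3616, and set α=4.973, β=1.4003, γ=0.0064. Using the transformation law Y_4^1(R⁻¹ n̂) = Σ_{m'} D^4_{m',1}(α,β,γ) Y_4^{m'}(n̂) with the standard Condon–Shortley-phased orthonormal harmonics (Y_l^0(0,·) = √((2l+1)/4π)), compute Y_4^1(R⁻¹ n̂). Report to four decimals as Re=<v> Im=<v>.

Re=0.0140 Im=-0.0326

Need the full column D^4_{m',1} for m'=−4..4 at α=4.9730, β=1.4003, γ=0.0064.
cos(β/2)=0.764746, sin(β/2)=0.644332
d^4_{-4,1}: single k=5 term ⇒ +0.371702;  D = +0.189430+0.319810i
d^4_{-3,1}: k∈[4..5] ⇒ +0.779878 -0.332173 = +0.447705;  D = -0.313405+0.319714i
d^4_{-2,1}: k∈[3..5] ⇒ +0.989532 -1.053676 +0.149597 = +0.085453;  D = -0.074377-0.042075i
d^4_{-1,1}: k∈[2..5] ⇒ +0.830466 -1.768597 +0.627748 -0.029708 = -0.340093;  D = -0.085527+0.329163i
d^4_{0,1}: k∈[1..4] ⇒ +0.440802 -1.877504 +1.332806 -0.157689 = -0.261585;  D = -0.261580+0.001674i
d^4_{1,1}: k∈[0..3] ⇒ +0.116986 -1.245699 +1.768597 -0.418498 = +0.221387;  D = +0.058413+0.213542i
d^4_{2,1}: k∈[0..2] ⇒ -0.418182 +1.484298 -0.702451 = +0.363665;  D = -0.314209+0.183098i
d^4_{3,1}: k∈[0..1] ⇒ +0.659162 -0.779878 = -0.120716;  D = +0.085601+0.085117i
d^4_{4,1}: single k=0 term ⇒ -0.523611;  D = -0.261058+0.453891i
Y_4^{m'}(θ=1.1689,φ=0.3616) and Σ D·Y over m':
  (+0.1894+0.3198i)·(+0.0394-0.3150i)  (-0.3134+0.3197i)·(+0.1783-0.3375i)  (-0.0744-0.0421i)·(+0.0151-0.0133i)  (-0.0855+0.3292i)·(-0.3073+0.1162i)  (-0.2616+0.0017i)·(-0.0815+0.0000i)  (+0.0584+0.2135i)·(+0.3073+0.1162i)  (-0.3142+0.1831i)·(+0.0151+0.0133i)  (+0.0856+0.0851i)·(-0.1783-0.3375i)  (-0.2611+0.4539i)·(+0.0394+0.3150i)
Y_4^1(R⁻¹ n̂) = +0.014047-0.032621i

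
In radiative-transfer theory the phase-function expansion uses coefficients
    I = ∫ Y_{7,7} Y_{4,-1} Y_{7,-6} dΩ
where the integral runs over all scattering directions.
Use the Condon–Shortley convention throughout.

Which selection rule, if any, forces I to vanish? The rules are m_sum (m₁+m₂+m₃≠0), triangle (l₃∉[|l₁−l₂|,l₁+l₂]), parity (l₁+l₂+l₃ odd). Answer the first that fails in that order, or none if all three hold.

none

m₁+m₂+m₃ = 7 − 1 − 6 = 0  ✓
triangle: |7−4|=3 ≤ l₃=7 ≤ 7+4=11  ✓
parity: l₁+l₂+l₃ = 18 is even  ✓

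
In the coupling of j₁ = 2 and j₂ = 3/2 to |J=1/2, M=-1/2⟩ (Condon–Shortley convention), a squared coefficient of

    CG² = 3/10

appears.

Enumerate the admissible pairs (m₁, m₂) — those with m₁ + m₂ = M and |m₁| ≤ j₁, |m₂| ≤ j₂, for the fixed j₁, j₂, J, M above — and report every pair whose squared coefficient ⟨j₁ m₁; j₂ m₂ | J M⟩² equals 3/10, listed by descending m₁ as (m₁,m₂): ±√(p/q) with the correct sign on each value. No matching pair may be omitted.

Admissible pairs with m₁+m₂ = M = -1/2: (-2,3/2), (-1,1/2), (0,-1/2), (1,-3/2)
  (m₁,m₂)=(1,-3/2): CG² = 1/10, CG = +√(1/10)
  (m₁,m₂)=(0,-1/2): CG² = 1/5, CG = −√(1/5)
  (m₁,m₂)=(-1,1/2): CG² = 3/10, CG = +√(3/10)   ← matches the target
  (m₁,m₂)=(-2,3/2): CG² = 2/5, CG = −√(2/5)
Pairs with CG² = 3/10: (-1,1/2): +√(3/10)

(-1,1/2): +√(3/10)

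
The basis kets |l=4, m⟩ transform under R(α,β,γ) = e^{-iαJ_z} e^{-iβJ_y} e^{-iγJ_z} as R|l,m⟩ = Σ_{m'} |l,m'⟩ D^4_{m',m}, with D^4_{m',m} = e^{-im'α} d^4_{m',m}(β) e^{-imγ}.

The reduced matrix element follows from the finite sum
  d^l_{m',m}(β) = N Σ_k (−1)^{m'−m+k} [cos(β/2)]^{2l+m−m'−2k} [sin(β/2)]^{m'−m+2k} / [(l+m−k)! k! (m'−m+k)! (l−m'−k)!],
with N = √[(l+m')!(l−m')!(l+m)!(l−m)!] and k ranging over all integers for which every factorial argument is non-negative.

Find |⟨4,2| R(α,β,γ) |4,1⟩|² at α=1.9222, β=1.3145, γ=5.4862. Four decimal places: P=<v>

P=0.1615

First d^4_{2,1}(β=1.3145), then the phase factors e^{-i(2)α} and e^{-i(1)γ}:
Half-angle: c=0.791675, s=0.610942. N=√(720·2·120·6)=1018.233765
k: max(0,(1)−(2))=0 … min(4+(1),4−(2))=2
  k=0: (−1)^1·1018.2338/(240)·0.7917^7·0.6109^1 = -0.505203
  k=1: (−1)^2·1018.2338/(48)·0.7917^5·0.6109^3 = +1.504326
  k=2: (−1)^3·1018.2338/(72)·0.7917^3·0.6109^5 = -0.597250
d^4_{2,1}(1.3145) = -0.505203 +1.504326 -0.597250 = +0.401872
|D^4_{2,1}|² = |d^4_{2,1}(β)|² = (+0.401872)² = 0.161501 (the z-rotation phases have unit modulus)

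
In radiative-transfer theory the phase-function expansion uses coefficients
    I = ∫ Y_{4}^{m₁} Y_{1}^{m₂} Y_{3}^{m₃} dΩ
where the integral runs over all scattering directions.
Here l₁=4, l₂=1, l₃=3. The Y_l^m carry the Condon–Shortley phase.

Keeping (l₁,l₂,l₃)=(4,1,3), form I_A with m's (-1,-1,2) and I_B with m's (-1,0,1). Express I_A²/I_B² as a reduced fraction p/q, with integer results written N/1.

l's match ⇒ only the (l;m) 3-j factors differ between A and B.
A: triangle coeff Δ(4,1,3) = 1/252; Σ_t [0,0]: t=0:+1/240 = 1/240; (3j)²=1/84 [(4 1 3; -1 -1 2)], sign=-1
B: triangle coeff Δ(4,1,3) = 1/252; Σ_t [1,1]: t=1:−1/48 = -1/48; (3j)²=5/84 [(4 1 3; -1 0 1)], sign=-1
I_A²/I_B² = (1/84)/(5/84) = 1/5

1/5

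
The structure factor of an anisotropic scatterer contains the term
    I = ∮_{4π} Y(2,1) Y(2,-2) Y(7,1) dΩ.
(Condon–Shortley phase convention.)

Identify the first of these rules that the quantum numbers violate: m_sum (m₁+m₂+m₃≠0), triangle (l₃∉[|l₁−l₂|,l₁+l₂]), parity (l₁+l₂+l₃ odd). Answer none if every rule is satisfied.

m₁+m₂+m₃ = 1 − 2 + 1 = 0  ✓
triangle: need |l₁−l₂| ≤ l₃ ≤ l₁+l₂ = [0,4]; l₃=7 is outside  ✗
parity: l₁+l₂+l₃ = 11 is odd

triangle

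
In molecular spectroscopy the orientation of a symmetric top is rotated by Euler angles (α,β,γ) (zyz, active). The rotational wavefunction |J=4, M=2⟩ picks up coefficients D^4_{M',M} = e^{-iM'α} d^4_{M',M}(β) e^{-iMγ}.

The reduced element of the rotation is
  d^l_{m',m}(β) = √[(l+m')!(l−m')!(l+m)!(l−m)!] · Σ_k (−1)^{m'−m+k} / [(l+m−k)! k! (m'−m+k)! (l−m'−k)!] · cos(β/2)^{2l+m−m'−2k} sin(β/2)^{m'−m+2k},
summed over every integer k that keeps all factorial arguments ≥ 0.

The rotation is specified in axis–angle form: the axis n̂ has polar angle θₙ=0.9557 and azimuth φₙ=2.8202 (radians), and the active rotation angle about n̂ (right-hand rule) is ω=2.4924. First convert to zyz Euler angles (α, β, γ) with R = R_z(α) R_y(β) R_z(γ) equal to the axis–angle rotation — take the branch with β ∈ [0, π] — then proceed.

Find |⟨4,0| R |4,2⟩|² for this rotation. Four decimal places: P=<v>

P=0.0757

Axis–angle → zyz. n̂ = (sinθₙcosφₙ, sinθₙsinφₙ, cosθₙ) = (-0.774899, +0.257992, +0.577037), ω = 2.4924.
R = I cosω + sinω [n̂]ₓ + (1−cosω) n̂n̂ᵀ gives
  R = [+0.282213, -0.708010, -0.647362; -0.010322, -0.676993, +0.735917; -0.959296, -0.201003, -0.198364]
β = atan2(√(R₁₃²+R₂₃²), R₃₃) = 1.770485; α = atan2(R₂₃, R₁₃) mod 2π = 2.292264; γ = atan2(R₃₂, −R₃₁) mod 2π = 6.076642
Split into d^4_{0,2}(β=1.7705) × two z-phases.
c=cos(1.770485/2)=0.633102, s=sin(1.770485/2)=0.774068; N=√[24·24·720·2]=910.735966
Admissible k: 2..4 (factorial args all ≥0)
  k=2: (−1)^0·910.7360/(96)·0.6331^6·0.7741^2 = +0.366034
  k=3: (−1)^1·910.7360/(36)·0.6331^4·0.7741^4 = -1.459157
  k=4: (−1)^2·910.7360/(96)·0.6331^2·0.7741^6 = +0.817984
d^4_{0,2}(1.7705) = +0.366034 -1.459157 +0.817984 = -0.275139
|D^4_{0,2}|² = |d^4_{0,2}(β)|² = (-0.275139)² = 0.075701 (the z-rotation phases have unit modulus)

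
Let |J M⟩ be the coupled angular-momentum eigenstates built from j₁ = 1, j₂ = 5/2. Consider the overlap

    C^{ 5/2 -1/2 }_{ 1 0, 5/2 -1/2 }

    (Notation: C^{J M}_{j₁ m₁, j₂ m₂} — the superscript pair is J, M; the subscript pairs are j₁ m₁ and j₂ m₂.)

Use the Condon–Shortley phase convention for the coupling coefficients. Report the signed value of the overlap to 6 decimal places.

√[6·1!1!4!/7! · 1!1!2!3!2!3!] = √(144/35)
  +(−1)^0/∏(0,1,1,2,0,2)! = 1/4  (running 1/4)
  +(−1)^1/∏(1,0,0,1,1,3)! = -1/6  (running 1/12)
⟨..|..⟩ = √(144/35)·(1/12) = +0.169031

+√(1/35) ≈ +0.169031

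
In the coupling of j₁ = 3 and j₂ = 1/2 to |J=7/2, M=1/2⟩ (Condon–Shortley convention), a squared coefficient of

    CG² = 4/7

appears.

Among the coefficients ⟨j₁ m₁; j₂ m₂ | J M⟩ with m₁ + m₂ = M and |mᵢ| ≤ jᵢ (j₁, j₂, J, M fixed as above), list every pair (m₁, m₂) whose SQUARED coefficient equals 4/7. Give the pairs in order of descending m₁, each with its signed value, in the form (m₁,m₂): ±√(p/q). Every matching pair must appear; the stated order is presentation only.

(0,1/2): +√(4/7)

Admissible pairs with m₁+m₂ = M = 1/2: (0,1/2), (1,-1/2)
  (m₁,m₂)=(1,-1/2): CG² = 3/7, CG = +√(3/7)
  (m₁,m₂)=(0,1/2): CG² = 4/7, CG = +√(4/7)   ← matches the target
Pairs with CG² = 4/7: (0,1/2): +√(4/7)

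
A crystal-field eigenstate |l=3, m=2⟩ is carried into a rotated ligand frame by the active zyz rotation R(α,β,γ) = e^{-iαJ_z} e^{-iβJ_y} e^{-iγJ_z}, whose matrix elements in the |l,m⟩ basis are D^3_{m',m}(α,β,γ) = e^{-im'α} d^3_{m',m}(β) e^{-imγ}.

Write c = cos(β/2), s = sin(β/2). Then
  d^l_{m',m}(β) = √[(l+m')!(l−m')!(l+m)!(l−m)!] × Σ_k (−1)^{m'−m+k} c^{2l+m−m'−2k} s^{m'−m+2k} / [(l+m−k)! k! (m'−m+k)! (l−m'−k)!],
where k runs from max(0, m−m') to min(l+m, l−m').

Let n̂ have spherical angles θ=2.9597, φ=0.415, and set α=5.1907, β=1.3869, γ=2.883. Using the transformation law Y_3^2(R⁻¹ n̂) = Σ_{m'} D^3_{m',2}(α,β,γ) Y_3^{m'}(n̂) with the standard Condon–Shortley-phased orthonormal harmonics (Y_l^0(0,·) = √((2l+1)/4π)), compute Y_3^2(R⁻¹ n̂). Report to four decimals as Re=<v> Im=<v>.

Need the full column D^3_{m',2} for m'=−3..3 at α=5.1907, β=1.3869, γ=2.8830.
cos(β/2)=0.769045, sin(β/2)=0.639194
d^3_{-3,2}: single k=5 term ⇒ +0.200998;  D = -0.186561-0.074801i
d^3_{-2,2}: k∈[4..5] ⇒ +0.493634 -0.068202 = +0.425432;  D = -0.041198-0.423433i
d^3_{-1,2}: k∈[3..4] ⇒ +0.751250 -0.259487 = +0.491762;  D = +0.412603-0.267561i
d^3_{0,2}: k∈[2..3] ⇒ +0.782770 -0.540749 = +0.242021;  D = +0.210368+0.119664i
d^3_{1,2}: k∈[1..2] ⇒ +0.543742 -0.751250 = -0.207508;  D = +0.008065-0.207351i
d^3_{2,2}: k∈[0..1] ⇒ +0.206877 -0.714568 = -0.507691;  D = +0.459456-0.215987i
d^3_{3,2}: single k=0 term ⇒ -0.421181;  D = +0.334516+0.255914i
Y_3^{m'}(θ=2.9597,φ=0.415) and Σ D·Y over m':
  (-0.1866-0.0748i)·(+0.0008-0.0023i)  (-0.0412-0.4234i)·(-0.0222+0.0243i)  (+0.4126-0.2676i)·(+0.2052-0.0904i)  (+0.2104+0.1197i)·(-0.6740+0.0000i)  (+0.0081-0.2074i)·(-0.2052-0.0904i)  (+0.4595-0.2160i)·(-0.0222-0.0243i)  (+0.3345+0.2559i)·(-0.0008-0.0023i)
Y_3^2(R⁻¹ n̂) = -0.105941-0.129615i

Re=-0.1059 Im=-0.1296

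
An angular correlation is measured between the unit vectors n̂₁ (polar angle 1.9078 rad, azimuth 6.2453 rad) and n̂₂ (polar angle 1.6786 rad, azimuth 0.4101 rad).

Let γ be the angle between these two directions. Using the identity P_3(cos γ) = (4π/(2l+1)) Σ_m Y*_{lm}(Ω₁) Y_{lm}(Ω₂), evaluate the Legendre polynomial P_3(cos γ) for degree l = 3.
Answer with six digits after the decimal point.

0.389125

Summing Y*_{l m}(θ₁,φ₁)·Y_{l m}(θ₂,φ₂) over m ∈ [−3, 3]; prefactor 4π/(2·3+1) = 1.795196:
  [-3]  conj(Y_{3,-3})(Ω₁) = (0.348440, -0.039774) ; Y_{3,-3}(Ω₂) = (0.136921, -0.386461) ; Δ = (0.032338, -0.140105)
  [-2]  conj(Y_{3,-2})(Ω₁) = (-0.300119, 0.022784) ; Y_{3,-2}(Ω₂) = (-0.074133, 0.079481) ; Δ = (0.020438, -0.025543)
  [-1]  conj(Y_{3,-1})(Ω₁) = (-0.138163, 0.005237) ; Y_{3,-1}(Ω₂) = (-0.277606, 0.120689) ; Δ = (0.037723, -0.018129)
  [+0]  conj(Y_{3,0})(Ω₁) = (0.302727, -0.000000) ; Y_{3,0}(Ω₂) = (0.118132, 0.000000) ; Δ = (0.035762, 0.000000)
  [+1]  conj(Y_{3,1})(Ω₁) = (0.138163, 0.005237) ; Y_{3,1}(Ω₂) = (0.277606, 0.120689) ; Δ = (0.037723, 0.018129)
  [+2]  conj(Y_{3,2})(Ω₁) = (-0.300119, -0.022784) ; Y_{3,2}(Ω₂) = (-0.074133, -0.079481) ; Δ = (0.020438, 0.025543)
  [+3]  conj(Y_{3,3})(Ω₁) = (-0.348440, -0.039774) ; Y_{3,3}(Ω₂) = (-0.136921, -0.386461) ; Δ = (0.032338, 0.140105)
Accumulated sum (0.216759, 0.000000); after 4π/(2l+1) scaling, (0.389125, 0.000000) ⇒ P_3 = 0.389125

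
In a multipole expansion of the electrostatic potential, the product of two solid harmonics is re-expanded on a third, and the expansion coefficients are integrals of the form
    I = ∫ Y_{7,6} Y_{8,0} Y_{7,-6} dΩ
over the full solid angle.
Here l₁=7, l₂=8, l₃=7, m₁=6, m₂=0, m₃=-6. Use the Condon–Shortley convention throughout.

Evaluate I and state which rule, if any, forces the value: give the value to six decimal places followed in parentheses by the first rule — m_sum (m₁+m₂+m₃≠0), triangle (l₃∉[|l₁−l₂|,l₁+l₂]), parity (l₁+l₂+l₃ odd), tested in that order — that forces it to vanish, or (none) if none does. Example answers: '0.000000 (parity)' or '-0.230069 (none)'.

m-sum 0 ✓  L=22 even ✓  1≤7≤15 ✓
Π(2lᵢ+1) = 15×17×15 = 3825
triangle coeff Δ(7,8,7) = 1/22086194130
Σ_t [1,7]: t=1:−1/18289152000 t=2:+1/248832000 t=3:−1/24883200 t=4:+1/11943936 t=5:−1/24883200 t=6:+1/248832000 t=7:−1/18289152000 = 11/975421440
(3j)²=1750/289731 [(7 8 7; 0 0 0)], sign=-1
Σ_t [0,1]: t=0:+1/195084288000 t=1:−1/18289152000 = -29/585252864000
(3j)²=10933/1560090 [(7 8 7; 6 0 -6)], sign=+1
⇒ 4πI² = 525625/3246473
I = (-1)√(525625/3246473/(4π)) = -0.11350818
No selection rule forces the value: the integral is nonzero (none).

-0.113508 (none)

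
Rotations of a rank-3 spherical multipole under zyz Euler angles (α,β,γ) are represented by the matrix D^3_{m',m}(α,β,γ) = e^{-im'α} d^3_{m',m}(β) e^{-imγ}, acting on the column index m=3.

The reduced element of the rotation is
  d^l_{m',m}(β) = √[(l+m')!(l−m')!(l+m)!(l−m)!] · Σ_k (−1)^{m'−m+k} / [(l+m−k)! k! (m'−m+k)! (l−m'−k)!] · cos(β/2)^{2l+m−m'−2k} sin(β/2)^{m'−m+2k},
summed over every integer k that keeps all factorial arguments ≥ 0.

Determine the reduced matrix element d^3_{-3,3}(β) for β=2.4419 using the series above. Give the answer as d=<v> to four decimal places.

d^3_{-3,3}(β=2.4419) via the finite sum:
With c≡cos(β/2)=0.342753 and s≡sin(β/2)=0.939425, N=[1·720·720·1]^{1/2}=720.000000
k: max(0,(3)−(-3))=6 … min(3+(3),3−(-3))=6
  k=6: (−1)^0·720.0000/(720)·0.3428^0·0.9394^6 = +0.687343
d^3_{-3,3}(2.4419) = +0.687343

d=0.6873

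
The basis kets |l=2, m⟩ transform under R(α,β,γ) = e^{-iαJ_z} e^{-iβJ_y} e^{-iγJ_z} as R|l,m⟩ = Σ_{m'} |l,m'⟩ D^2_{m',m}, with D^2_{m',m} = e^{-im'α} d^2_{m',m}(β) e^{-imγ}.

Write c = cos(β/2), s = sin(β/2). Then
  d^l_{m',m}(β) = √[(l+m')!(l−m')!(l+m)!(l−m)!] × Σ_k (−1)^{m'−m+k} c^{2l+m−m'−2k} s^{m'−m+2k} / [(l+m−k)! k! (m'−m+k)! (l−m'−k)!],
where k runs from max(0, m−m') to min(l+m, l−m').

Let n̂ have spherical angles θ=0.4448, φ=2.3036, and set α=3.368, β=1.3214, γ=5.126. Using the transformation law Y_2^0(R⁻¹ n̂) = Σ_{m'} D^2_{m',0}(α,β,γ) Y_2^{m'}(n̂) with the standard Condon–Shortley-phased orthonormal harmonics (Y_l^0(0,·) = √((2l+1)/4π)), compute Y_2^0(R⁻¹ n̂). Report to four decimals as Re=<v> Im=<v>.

Need the full column D^2_{m',0} for m'=−2..2 at α=3.3680, β=1.3214, γ=5.1260.
cos(β/2)=0.789563, sin(β/2)=0.613670
d^2_{-2,0}: single k=2 term ⇒ +0.575067;  D = +0.517111+0.251591i
d^2_{-1,0}: k∈[1..2] ⇒ +0.739896 -0.446958 = +0.292938;  D = -0.285462-0.065758i
d^2_{0,0}: k∈[0..2] ⇒ +0.388639 -0.939080 +0.141820 = -0.408621;  D = -0.408621+0.000000i
d^2_{1,0}: k∈[0..1] ⇒ -0.739896 +0.446958 = -0.292938;  D = +0.285462-0.065758i
d^2_{2,0}: single k=0 term ⇒ +0.575067;  D = +0.517111-0.251591i
Y_2^{m'}(θ=0.4448,φ=2.3036) and Σ D·Y over m':
  (+0.5171+0.2516i)·(-0.0075+0.0711i)  (-0.2855-0.0658i)·(-0.2007-0.2230i)  (-0.4086+0.0000i)·(+0.4556+0.0000i)  (+0.2855-0.0658i)·(+0.2007-0.2230i)  (+0.5171-0.2516i)·(-0.0075-0.0711i)
Y_2^0(R⁻¹ n̂) = -0.144454+0.000000i

Re=-0.1445 Im=0.0000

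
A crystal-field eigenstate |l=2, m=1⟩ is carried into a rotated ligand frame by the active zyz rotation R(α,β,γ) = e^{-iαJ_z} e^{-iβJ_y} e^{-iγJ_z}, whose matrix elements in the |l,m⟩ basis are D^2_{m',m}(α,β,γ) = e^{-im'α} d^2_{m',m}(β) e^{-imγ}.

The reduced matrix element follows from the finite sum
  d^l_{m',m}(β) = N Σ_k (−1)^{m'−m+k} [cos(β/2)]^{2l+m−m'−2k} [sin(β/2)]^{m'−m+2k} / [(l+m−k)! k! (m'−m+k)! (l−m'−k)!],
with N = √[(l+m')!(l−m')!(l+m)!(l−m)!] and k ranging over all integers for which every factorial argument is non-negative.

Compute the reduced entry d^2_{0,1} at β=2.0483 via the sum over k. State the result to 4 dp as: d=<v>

d=-0.4999

d^2_{0,1}(β=2.0483) via the finite sum:
c=cos(2.048300/2)=0.519825, s=sin(2.048300/2)=0.854273; N=√[2·2·6·1]=4.898979
The bounds max(0,m−m')=1 and min(l+m,l−m')=2 give 2 terms
  k=1: (−1)^0·4.8990/(2)·0.5198^3·0.8543^1 = +0.293930
  k=2: (−1)^1·4.8990/(2)·0.5198^1·0.8543^3 = -0.793821
d^2_{0,1}(2.0483) = +0.293930 -0.793821 = -0.499891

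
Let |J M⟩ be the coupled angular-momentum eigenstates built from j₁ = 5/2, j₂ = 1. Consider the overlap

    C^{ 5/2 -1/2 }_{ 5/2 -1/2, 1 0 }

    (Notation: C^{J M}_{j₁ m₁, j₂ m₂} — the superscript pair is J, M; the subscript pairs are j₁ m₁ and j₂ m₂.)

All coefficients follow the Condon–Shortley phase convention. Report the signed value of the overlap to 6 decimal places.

−√(1/35) = -0.169031

√[6·1!4!1!/7! · 2!3!1!1!2!3!] = √(144/35)
  +(−1)^0/∏(0,1,3,1,1,0)! = 1/6  (running 1/6)
  +(−1)^1/∏(1,0,2,0,2,1)! = -1/4  (running -1/12)
⟨..|..⟩ = √(144/35)·(-1/12) = -0.169031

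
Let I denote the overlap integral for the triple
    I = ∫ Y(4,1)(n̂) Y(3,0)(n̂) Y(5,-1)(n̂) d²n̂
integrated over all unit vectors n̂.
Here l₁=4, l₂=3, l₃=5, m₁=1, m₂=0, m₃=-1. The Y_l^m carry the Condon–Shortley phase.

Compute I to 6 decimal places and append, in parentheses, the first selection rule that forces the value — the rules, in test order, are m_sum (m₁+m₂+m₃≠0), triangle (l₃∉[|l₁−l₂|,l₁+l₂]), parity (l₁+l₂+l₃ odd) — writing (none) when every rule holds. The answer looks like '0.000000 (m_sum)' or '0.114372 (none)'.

-0.115089 (none)

Rules hold: Σm=0, L=12 even, 1≤5≤7.
N = 9·7·11 = 693
Δ = 2!·6!·4!/13! = 1/180180
Racah Σ t=0..2: t=0:+1/576 t=1:−1/144 t=2:+1/576 = -1/288
⇒ 3j(4 3 5; 0 0 0)² = 20/1001, sgn +1
Racah Σ t=0..2: t=0:+1/432 t=1:−1/192 t=2:+1/1440 = -19/8640
⇒ 3j(4 3 5; 1 0 -1)² = 361/30030, sgn -1
4πI² = N·(3j₀)²·(3jₘ)² = 2166/13013
I = -1·√(0.166449/4π) = -0.11508947
No selection rule forces the value: the integral is nonzero (none).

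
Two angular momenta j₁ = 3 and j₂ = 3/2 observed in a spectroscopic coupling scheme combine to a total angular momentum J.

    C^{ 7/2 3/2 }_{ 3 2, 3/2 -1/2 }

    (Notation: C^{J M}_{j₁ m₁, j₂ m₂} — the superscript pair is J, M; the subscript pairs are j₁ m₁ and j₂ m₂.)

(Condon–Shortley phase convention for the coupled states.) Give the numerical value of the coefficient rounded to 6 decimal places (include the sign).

triangle: 1!·5!·2!/9! = 240/362880
(j±m)!: 5!·1!·1!·2!·5!·2! = 57600
prefactor² = (2J+1)·Δ·N² = 6400/21
  k=0: +1/(0!·1!·1!·1!·4!·1!) = 1/24
  k=1: −1/(1!·0!·0!·0!·5!·2!) = -1/240
Σ = 3/80  ⇒  CG² = 6400/21·(3/80)² = 3/7
CG = +√(3/7) = +0.654654

+√(3/7) ≈ +0.654654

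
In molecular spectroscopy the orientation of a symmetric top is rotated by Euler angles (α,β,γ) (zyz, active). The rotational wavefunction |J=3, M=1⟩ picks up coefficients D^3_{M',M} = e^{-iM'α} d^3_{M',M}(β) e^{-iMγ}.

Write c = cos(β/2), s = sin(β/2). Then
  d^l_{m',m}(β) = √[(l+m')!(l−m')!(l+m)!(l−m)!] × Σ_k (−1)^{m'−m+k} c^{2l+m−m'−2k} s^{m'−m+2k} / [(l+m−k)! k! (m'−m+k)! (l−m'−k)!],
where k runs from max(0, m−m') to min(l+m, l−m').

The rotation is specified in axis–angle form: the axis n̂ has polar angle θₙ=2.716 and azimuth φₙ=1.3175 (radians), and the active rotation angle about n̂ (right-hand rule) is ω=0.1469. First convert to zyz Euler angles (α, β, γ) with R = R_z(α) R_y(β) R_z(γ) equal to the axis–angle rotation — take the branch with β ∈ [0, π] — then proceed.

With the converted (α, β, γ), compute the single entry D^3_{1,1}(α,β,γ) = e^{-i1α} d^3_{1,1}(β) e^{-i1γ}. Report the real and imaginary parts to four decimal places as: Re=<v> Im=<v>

Re=0.9811 Im=0.1321

Axis–angle → zyz. n̂ = (sinθₙcosφₙ, sinθₙsinφₙ, cosθₙ) = (+0.103461, +0.399687, -0.910794), ω = 0.1469.
R = I cosω + sinω [n̂]ₓ + (1−cosω) n̂n̂ᵀ gives
  R = [+0.989345, +0.133760, +0.057488; -0.132870, +0.990950, -0.019065; -0.059518, +0.011223, +0.998164]
β = atan2(√(R₁₃²+R₂₃²), R₃₃) = 0.060604; α = atan2(R₂₃, R₁₃) mod 2π = 5.962971; γ = atan2(R₃₂, −R₃₁) mod 2π = 0.186378
Split into d^3_{1,1}(β=0.0606) × two z-phases.
c=cos(0.060604/2)=0.999541, s=sin(0.060604/2)=0.030297; N=√[24·2·24·2]=48.000000
k∈{0,1,2} keeps every argument non-negative
  k=0: (−1)^0·48.0000/(48)·0.9995^6·0.0303^0 = +0.997249
  k=1: (−1)^1·48.0000/(6)·0.9995^4·0.0303^2 = -0.007330
  k=2: (−1)^2·48.0000/(8)·0.9995^2·0.0303^4 = +0.000005
d^3_{1,1}(0.0606) = +0.997249 -0.007330 +0.000005 = +0.989924
D = (+0.949168+0.314770i)·(+0.989924)·(+0.982682-0.185301i) = +0.981071+0.132093i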